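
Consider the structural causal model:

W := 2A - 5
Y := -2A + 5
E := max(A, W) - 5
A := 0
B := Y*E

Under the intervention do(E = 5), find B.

Intervening sets E = 5 and removes its equation (E := max(A, W) - 5).
Y = -2A + 5  [with A=0]  = 5
B = Y*E  [with Y=5, E=5]  = 25

25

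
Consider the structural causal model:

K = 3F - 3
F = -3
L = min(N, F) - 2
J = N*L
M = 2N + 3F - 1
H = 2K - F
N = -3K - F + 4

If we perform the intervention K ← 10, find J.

575

Under do(K=10), the mechanism K = 3F - 3 is discarded; K is fixed at 10.
N = -3K - F + 4  [with K=10, F=-3]  = -23
L = min(N, F) - 2  [with N=-23, F=-3]  = -25
J = N*L  [with N=-23, L=-25]  = 575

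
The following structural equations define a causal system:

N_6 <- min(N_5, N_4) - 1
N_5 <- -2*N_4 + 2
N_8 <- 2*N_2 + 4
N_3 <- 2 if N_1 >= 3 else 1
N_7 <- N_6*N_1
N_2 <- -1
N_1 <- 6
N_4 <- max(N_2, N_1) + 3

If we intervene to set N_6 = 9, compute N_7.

54

Intervening sets N_6 = 9 and removes its equation (N_6 <- min(N_5, N_4) - 1).
N_7 = N_6*N_1  [with N_6=9, N_1=6]  = 54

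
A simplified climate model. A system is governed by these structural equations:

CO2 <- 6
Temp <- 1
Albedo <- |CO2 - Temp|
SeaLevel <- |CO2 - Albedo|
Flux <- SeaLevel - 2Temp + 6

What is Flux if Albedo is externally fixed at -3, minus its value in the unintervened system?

do(Albedo=-3) replaces the equation Albedo <- |CO2 - Temp| with the constant Albedo = -3.
SeaLevel = |CO2 - Albedo|  [with CO2=6, Albedo=-3]  = 9
Flux = SeaLevel - 2Temp + 6  [with SeaLevel=9, Temp=1]  = 13
Without intervention: Albedo = |CO2 - Temp|  [with CO2=6, Temp=1]  = 5; SeaLevel = |CO2 - Albedo|  [with CO2=6, Albedo=5]  = 1; Flux = SeaLevel - 2Temp + 6  [with SeaLevel=1, Temp=1]  = 5.
Change = 13 − 5 = 8.

8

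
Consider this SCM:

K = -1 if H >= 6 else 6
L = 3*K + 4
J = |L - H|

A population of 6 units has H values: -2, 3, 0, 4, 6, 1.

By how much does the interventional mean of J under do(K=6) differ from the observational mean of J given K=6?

Every unit gets K=6 under the intervention. J values become 24, 19, 22, 18, 16, 21; E[J|do(K=6)] = 20.
Observing K=6 restricts to units where K's equation naturally yields 6: H ∈ {-2, 3, 0, 4, 1}. In that subpopulation J = 24, 19, 22, 18, 21, mean 20.8.
Difference = 20 − 20.8 = -0.8.

-0.8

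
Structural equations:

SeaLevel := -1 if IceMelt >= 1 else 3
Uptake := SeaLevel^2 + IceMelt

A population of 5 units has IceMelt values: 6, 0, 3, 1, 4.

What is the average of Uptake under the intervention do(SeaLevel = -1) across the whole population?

do(SeaLevel=-1) breaks SeaLevel's dependence on IceMelt. With SeaLevel=-1 fixed, Uptake across the units is 7, 1, 4, 2, 5, mean 3.8.

3.8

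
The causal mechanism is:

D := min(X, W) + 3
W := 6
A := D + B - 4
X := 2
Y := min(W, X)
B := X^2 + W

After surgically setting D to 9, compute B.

Under do(D=9), the mechanism D := min(X, W) + 3 is discarded; D is fixed at 9.
Since B is not a descendant of the intervened variable, it is unaffected.
B = X^2 + W  [with X=2, W=6]  = 10

10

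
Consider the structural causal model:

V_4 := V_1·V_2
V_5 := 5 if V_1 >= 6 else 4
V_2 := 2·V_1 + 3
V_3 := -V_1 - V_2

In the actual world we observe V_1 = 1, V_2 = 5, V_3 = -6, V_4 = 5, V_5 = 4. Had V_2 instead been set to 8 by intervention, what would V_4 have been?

Under do(V_2=8), the mechanism V_2 := 2·V_1 + 3 is discarded; V_2 is fixed at 8.
V_4 = V_1·V_2  [with V_1=1, V_2=8]  = 8

8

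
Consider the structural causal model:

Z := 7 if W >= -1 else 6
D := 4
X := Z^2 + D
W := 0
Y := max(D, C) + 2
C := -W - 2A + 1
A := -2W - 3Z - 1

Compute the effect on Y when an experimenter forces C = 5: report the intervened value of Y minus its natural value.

Intervening sets C = 5 and removes its equation (C := -W - 2A + 1).
Y = max(D, C) + 2  [with D=4, C=5]  = 7
Without intervention: Z = 7 if W >= -1 else 6  [with W=0]  = 7; A = -2W - 3Z - 1  [with W=0, Z=7]  = -22; C = -W - 2A + 1  [with W=0, A=-22]  = 45; Y = max(D, C) + 2  [with D=4, C=45]  = 47.
Change = 7 − 47 = -40.

-40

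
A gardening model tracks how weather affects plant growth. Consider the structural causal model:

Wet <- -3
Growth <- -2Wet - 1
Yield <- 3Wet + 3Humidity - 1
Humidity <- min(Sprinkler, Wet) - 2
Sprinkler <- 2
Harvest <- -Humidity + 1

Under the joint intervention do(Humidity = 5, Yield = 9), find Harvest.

-4

The joint intervention fixes Humidity = 5, Yield = 9, removing each variable's own equation.
Harvest = -Humidity + 1  [with Humidity=5]  = -4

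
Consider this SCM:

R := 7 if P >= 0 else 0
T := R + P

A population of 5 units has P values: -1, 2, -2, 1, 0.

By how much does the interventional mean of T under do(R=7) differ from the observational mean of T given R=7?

The intervention sets R=7 in all 5 units regardless of P. Recomputing T per unit gives 6, 9, 5, 8, 7; average 7.
Observing R=7 restricts to units where R's equation naturally yields 7: P ∈ {2, 1, 0}. In that subpopulation T = 9, 8, 7, mean 8.
Difference = 7 − 8 = -1.

-1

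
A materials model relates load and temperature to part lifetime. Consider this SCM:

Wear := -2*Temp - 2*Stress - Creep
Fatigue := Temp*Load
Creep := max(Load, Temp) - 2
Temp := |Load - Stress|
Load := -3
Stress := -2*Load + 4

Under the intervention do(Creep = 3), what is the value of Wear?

-49

Intervening sets Creep = 3 and removes its equation (Creep := max(Load, Temp) - 2).
Stress = -2*Load + 4  [with Load=-3]  = 10
Temp = |Load - Stress|  [with Load=-3, Stress=10]  = 13
Wear = -2*Temp - 2*Stress - Creep  [with Temp=13, Stress=10, Creep=3]  = -49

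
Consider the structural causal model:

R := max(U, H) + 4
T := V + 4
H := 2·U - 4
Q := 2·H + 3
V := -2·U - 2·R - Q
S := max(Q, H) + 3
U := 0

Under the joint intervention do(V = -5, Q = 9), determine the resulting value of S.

12

Under do(V = -5, Q = 9), each intervened variable's structural equation is replaced by its fixed value.
H = 2·U - 4  [with U=0]  = -4
S = max(Q, H) + 3  [with Q=9, H=-4]  = 12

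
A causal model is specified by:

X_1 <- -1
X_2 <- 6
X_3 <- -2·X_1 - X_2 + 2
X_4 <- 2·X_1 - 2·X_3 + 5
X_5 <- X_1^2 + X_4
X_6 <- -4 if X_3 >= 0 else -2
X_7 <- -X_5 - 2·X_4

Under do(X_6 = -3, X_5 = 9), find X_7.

Setting X_6 = -3, X_5 = 9 by intervention discards those variables' equations.
X_3 = -2·X_1 - X_2 + 2  [with X_1=-1, X_2=6]  = -2
X_4 = 2·X_1 - 2·X_3 + 5  [with X_1=-1, X_3=-2]  = 7
X_7 = -X_5 - 2·X_4  [with X_5=9, X_4=7]  = -23

-23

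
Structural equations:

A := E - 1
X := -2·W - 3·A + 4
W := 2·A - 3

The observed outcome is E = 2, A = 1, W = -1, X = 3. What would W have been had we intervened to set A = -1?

The intervention breaks the incoming arrows to A: A := E - 1 no longer applies, and A = -1.
W = 2·A - 3  [with A=-1]  = -5

-5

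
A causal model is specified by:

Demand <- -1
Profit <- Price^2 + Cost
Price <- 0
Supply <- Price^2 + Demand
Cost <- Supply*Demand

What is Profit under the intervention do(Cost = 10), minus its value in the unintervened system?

9

Intervening sets Cost = 10 and removes its equation (Cost <- Supply*Demand).
Profit = Price^2 + Cost  [with Price=0, Cost=10]  = 10
Without intervention: Supply = Price^2 + Demand  [with Price=0, Demand=-1]  = -1; Cost = Supply*Demand  [with Supply=-1, Demand=-1]  = 1; Profit = Price^2 + Cost  [with Price=0, Cost=1]  = 1.
Change = 10 − 1 = 9.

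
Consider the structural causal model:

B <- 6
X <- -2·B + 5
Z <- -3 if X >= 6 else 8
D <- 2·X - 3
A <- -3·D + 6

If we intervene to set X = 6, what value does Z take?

The intervention breaks the incoming arrows to X: X <- -2·B + 5 no longer applies, and X = 6.
Z = -3 if X >= 6 else 8  [with X=6]  = -3

-3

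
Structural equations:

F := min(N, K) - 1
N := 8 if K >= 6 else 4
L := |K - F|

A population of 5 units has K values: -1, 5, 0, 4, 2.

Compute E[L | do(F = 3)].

Under do(F=3), F's equation is replaced by F=3 for every unit. Per-unit L: 4, 2, 3, 1, 1. Mean = 2.2.

2.2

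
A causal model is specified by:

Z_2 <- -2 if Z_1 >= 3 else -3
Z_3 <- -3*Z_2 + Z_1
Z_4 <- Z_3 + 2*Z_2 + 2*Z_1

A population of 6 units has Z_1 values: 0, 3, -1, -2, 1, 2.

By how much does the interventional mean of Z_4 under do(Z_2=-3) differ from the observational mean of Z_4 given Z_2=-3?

1.5

Every unit gets Z_2=-3 under the intervention. Z_4 values become 3, 12, 0, -3, 6, 9; E[Z_4|do(Z_2=-3)] = 4.5.
Conditioning on Z_2=-3 selects the 5 unit(s) with Z_1 ∈ {0, -1, -2, 1, 2}. Their Z_4 values: 3, 0, -3, 6, 9. Mean = 3.
Difference = 4.5 − 3 = 1.5.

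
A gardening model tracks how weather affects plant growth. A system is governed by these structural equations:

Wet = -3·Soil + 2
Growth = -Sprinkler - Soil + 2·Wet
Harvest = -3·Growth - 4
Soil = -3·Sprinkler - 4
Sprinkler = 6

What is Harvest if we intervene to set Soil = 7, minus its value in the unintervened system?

do(Soil=7) replaces the equation Soil = -3·Sprinkler - 4 with the constant Soil = 7.
Wet = -3·Soil + 2  [with Soil=7]  = -19
Growth = -Sprinkler - Soil + 2·Wet  [with Sprinkler=6, Soil=7, Wet=-19]  = -51
Harvest = -3·Growth - 4  [with Growth=-51]  = 149
Without intervention: Soil = -3·Sprinkler - 4  [with Sprinkler=6]  = -22; Wet = -3·Soil + 2  [with Soil=-22]  = 68; Growth = -Sprinkler - Soil + 2·Wet  [with Sprinkler=6, Soil=-22, Wet=68]  = 152; Harvest = -3·Growth - 4  [with Growth=152]  = -460.
Change = 149 − (-460) = 609.

609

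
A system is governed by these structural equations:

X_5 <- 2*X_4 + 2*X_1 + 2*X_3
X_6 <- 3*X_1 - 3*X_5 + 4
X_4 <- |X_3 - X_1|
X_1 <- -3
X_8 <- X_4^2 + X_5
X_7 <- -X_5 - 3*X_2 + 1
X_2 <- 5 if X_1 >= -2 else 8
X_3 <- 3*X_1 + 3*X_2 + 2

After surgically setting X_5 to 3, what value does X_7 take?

Under do(X_5=3), the mechanism X_5 <- 2*X_4 + 2*X_1 + 2*X_3 is discarded; X_5 is fixed at 3.
X_2 = 5 if X_1 >= -2 else 8  [with X_1=-3]  = 8
X_7 = -X_5 - 3*X_2 + 1  [with X_5=3, X_2=8]  = -26

-26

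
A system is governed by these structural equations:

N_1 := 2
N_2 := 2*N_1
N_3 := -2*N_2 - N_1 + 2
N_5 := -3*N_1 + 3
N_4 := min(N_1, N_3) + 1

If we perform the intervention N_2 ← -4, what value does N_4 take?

Under do(N_2=-4), the mechanism N_2 := 2*N_1 is discarded; N_2 is fixed at -4.
N_3 = -2*N_2 - N_1 + 2  [with N_2=-4, N_1=2]  = 8
N_4 = min(N_1, N_3) + 1  [with N_1=2, N_3=8]  = 3

3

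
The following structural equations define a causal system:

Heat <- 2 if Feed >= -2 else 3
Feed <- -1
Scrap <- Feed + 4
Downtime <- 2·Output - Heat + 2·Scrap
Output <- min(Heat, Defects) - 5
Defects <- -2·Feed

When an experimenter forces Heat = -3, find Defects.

2

The intervention breaks the incoming arrows to Heat: Heat <- 2 if Feed >= -2 else 3 no longer applies, and Heat = -3.
Since Defects is not a descendant of the intervened variable, it is unaffected.
Defects = -2·Feed  [with Feed=-1]  = 2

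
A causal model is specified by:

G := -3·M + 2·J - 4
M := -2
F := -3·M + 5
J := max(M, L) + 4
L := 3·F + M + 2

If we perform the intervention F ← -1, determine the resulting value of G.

6

do(F=-1) replaces the equation F := -3·M + 5 with the constant F = -1.
L = 3·F + M + 2  [with F=-1, M=-2]  = -3
J = max(M, L) + 4  [with M=-2, L=-3]  = 2
G = -3·M + 2·J - 4  [with M=-2, J=2]  = 6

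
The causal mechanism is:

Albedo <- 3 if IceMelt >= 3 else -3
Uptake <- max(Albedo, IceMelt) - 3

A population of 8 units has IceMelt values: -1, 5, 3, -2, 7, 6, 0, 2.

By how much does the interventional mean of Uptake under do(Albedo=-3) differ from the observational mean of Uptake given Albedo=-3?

The intervention sets Albedo=-3 in all 8 units regardless of IceMelt. Recomputing Uptake per unit gives -4, 2, 0, -5, 4, 3, -3, -1; average -0.5.
Observing Albedo=-3 restricts to units where Albedo's equation naturally yields -3: IceMelt ∈ {-1, -2, 0, 2}. In that subpopulation Uptake = -4, -5, -3, -1, mean -3.25.
Difference = -0.5 − (-3.25) = 2.75.

2.75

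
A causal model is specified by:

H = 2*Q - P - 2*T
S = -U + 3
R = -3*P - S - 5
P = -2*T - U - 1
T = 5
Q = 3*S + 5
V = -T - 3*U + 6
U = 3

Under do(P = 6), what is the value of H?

The intervention breaks the incoming arrows to P: P = -2*T - U - 1 no longer applies, and P = 6.
S = -U + 3  [with U=3]  = 0
Q = 3*S + 5  [with S=0]  = 5
H = 2*Q - P - 2*T  [with Q=5, P=6, T=5]  = -6

-6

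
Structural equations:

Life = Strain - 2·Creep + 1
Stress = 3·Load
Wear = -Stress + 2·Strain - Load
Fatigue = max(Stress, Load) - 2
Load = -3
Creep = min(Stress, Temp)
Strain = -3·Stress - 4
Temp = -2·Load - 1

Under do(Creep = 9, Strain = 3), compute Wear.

The joint intervention fixes Creep = 9, Strain = 3, removing each variable's own equation.
Stress = 3·Load  [with Load=-3]  = -9
Wear = -Stress + 2·Strain - Load  [with Stress=-9, Strain=3, Load=-3]  = 18

18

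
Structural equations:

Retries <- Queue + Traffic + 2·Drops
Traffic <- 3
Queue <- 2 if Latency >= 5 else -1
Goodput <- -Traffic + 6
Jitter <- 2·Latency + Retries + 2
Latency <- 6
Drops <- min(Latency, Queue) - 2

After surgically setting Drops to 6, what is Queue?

2

Under do(Drops=6), the mechanism Drops <- min(Latency, Queue) - 2 is discarded; Drops is fixed at 6.
Since Queue is not a descendant of the intervened variable, it is unaffected.
Queue = 2 if Latency >= 5 else -1  [with Latency=6]  = 2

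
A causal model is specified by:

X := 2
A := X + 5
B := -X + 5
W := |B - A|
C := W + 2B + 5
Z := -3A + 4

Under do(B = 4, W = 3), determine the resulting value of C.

Setting B = 4, W = 3 by intervention discards those variables' equations.
C = W + 2B + 5  [with W=3, B=4]  = 16

16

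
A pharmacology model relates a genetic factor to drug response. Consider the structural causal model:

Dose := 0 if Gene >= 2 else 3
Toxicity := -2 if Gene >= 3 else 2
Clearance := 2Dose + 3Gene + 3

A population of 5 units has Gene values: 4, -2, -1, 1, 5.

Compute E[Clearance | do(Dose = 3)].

The intervention sets Dose=3 in all 5 units regardless of Gene. Recomputing Clearance per unit gives 21, 3, 6, 12, 24; average 13.2.

13.2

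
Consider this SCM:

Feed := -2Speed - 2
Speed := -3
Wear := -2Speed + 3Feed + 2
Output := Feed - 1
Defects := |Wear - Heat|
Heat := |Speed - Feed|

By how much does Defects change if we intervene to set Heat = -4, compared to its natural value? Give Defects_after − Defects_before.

11

do(Heat=-4) replaces the equation Heat := |Speed - Feed| with the constant Heat = -4.
Feed = -2Speed - 2  [with Speed=-3]  = 4
Wear = -2Speed + 3Feed + 2  [with Speed=-3, Feed=4]  = 20
Defects = |Wear - Heat|  [with Wear=20, Heat=-4]  = 24
Without intervention: Feed = -2Speed - 2  [with Speed=-3]  = 4; Heat = |Speed - Feed|  [with Speed=-3, Feed=4]  = 7; Wear = -2Speed + 3Feed + 2  [with Speed=-3, Feed=4]  = 20; Defects = |Wear - Heat|  [with Wear=20, Heat=7]  = 13.
Change = 24 − 13 = 11.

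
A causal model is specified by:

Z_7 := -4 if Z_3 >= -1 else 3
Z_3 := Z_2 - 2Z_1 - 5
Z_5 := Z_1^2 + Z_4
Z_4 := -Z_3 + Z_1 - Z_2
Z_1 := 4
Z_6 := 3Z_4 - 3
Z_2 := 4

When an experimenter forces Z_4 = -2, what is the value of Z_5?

14

Intervening sets Z_4 = -2 and removes its equation (Z_4 := -Z_3 + Z_1 - Z_2).
Z_5 = Z_1^2 + Z_4  [with Z_1=4, Z_4=-2]  = 14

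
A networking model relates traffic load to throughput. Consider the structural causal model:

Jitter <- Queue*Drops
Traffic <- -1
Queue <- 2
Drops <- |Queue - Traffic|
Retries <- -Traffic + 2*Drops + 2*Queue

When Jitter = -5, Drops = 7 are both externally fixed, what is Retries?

Under do(Jitter = -5, Drops = 7), each intervened variable's structural equation is replaced by its fixed value.
Retries = -Traffic + 2*Drops + 2*Queue  [with Traffic=-1, Drops=7, Queue=2]  = 19

19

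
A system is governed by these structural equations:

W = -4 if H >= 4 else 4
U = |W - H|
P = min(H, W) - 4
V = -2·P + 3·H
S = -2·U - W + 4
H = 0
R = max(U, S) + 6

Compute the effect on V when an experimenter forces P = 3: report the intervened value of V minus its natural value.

The intervention breaks the incoming arrows to P: P = min(H, W) - 4 no longer applies, and P = 3.
V = -2·P + 3·H  [with P=3, H=0]  = -6
Without intervention: W = -4 if H >= 4 else 4  [with H=0]  = 4; P = min(H, W) - 4  [with H=0, W=4]  = -4; V = -2·P + 3·H  [with P=-4, H=0]  = 8.
Change = -6 − 8 = -14.

-14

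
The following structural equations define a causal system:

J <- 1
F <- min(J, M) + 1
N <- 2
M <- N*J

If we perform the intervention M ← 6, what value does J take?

1

Under do(M=6), the mechanism M <- N*J is discarded; M is fixed at 6.
J is not downstream of the intervention, so its value is determined by the original equations.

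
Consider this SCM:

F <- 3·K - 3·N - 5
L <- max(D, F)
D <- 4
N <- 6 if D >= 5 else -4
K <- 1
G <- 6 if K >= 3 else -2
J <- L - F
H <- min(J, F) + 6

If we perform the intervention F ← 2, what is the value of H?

The intervention breaks the incoming arrows to F: F <- 3·K - 3·N - 5 no longer applies, and F = 2.
L = max(D, F)  [with D=4, F=2]  = 4
J = L - F  [with L=4, F=2]  = 2
H = min(J, F) + 6  [with J=2, F=2]  = 8

8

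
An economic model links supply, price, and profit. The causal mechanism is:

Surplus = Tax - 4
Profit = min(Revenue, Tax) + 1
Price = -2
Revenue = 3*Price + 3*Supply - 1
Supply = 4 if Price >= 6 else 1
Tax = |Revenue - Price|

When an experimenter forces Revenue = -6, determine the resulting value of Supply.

1

Under do(Revenue=-6), the mechanism Revenue = 3*Price + 3*Supply - 1 is discarded; Revenue is fixed at -6.
Since Supply is not a descendant of the intervened variable, it is unaffected.
Supply = 4 if Price >= 6 else 1  [with Price=-2]  = 1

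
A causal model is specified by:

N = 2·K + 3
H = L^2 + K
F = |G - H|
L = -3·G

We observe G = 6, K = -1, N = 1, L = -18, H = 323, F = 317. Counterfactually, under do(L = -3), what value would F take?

2

Under do(L=-3), the mechanism L = -3·G is discarded; L is fixed at -3.
H = L^2 + K  [with L=-3, K=-1]  = 8
F = |G - H|  [with G=6, H=8]  = 2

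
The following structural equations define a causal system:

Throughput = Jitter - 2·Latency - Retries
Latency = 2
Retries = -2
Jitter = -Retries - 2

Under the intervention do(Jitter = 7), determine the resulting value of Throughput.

5

The intervention breaks the incoming arrows to Jitter: Jitter = -Retries - 2 no longer applies, and Jitter = 7.
Throughput = Jitter - 2·Latency - Retries  [with Jitter=7, Latency=2, Retries=-2]  = 5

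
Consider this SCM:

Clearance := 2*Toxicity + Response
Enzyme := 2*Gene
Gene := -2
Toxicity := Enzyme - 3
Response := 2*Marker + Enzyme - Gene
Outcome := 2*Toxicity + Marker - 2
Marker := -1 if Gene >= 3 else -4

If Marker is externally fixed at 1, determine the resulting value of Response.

The intervention breaks the incoming arrows to Marker: Marker := -1 if Gene >= 3 else -4 no longer applies, and Marker = 1.
Enzyme = 2*Gene  [with Gene=-2]  = -4
Response = 2*Marker + Enzyme - Gene  [with Marker=1, Enzyme=-4, Gene=-2]  = 0

0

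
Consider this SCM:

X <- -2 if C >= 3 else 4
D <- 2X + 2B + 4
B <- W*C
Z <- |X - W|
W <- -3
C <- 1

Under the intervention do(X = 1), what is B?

Under do(X=1), the mechanism X <- -2 if C >= 3 else 4 is discarded; X is fixed at 1.
Since B is not a descendant of the intervened variable, it is unaffected.
B = W*C  [with W=-3, C=1]  = -3

-3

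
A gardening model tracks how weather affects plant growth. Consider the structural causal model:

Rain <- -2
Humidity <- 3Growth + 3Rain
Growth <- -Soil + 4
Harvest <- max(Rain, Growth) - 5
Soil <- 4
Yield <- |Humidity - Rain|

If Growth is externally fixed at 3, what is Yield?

5

do(Growth=3) replaces the equation Growth <- -Soil + 4 with the constant Growth = 3.
Humidity = 3Growth + 3Rain  [with Growth=3, Rain=-2]  = 3
Yield = |Humidity - Rain|  [with Humidity=3, Rain=-2]  = 5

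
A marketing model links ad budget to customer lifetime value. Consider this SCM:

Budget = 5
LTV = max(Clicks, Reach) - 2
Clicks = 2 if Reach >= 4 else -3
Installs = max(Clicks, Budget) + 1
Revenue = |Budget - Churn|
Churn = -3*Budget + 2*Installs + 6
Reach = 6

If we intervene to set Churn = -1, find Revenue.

6

The intervention breaks the incoming arrows to Churn: Churn = -3*Budget + 2*Installs + 6 no longer applies, and Churn = -1.
Revenue = |Budget - Churn|  [with Budget=5, Churn=-1]  = 6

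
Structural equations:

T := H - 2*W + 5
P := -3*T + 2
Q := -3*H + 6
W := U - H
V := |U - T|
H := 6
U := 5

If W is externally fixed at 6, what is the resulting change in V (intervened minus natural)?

-2

The intervention breaks the incoming arrows to W: W := U - H no longer applies, and W = 6.
T = H - 2*W + 5  [with H=6, W=6]  = -1
V = |U - T|  [with U=5, T=-1]  = 6
Without intervention: W = U - H  [with U=5, H=6]  = -1; T = H - 2*W + 5  [with H=6, W=-1]  = 13; V = |U - T|  [with U=5, T=13]  = 8.
Change = 6 − 8 = -2.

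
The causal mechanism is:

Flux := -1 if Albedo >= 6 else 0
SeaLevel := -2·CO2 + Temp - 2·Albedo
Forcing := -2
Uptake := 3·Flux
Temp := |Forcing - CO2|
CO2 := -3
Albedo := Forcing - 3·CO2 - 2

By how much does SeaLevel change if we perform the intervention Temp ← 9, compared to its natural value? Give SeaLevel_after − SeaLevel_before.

8

do(Temp=9) replaces the equation Temp := |Forcing - CO2| with the constant Temp = 9.
Albedo = Forcing - 3·CO2 - 2  [with Forcing=-2, CO2=-3]  = 5
SeaLevel = -2·CO2 + Temp - 2·Albedo  [with CO2=-3, Temp=9, Albedo=5]  = 5
Without intervention: Temp = |Forcing - CO2|  [with Forcing=-2, CO2=-3]  = 1; Albedo = Forcing - 3·CO2 - 2  [with Forcing=-2, CO2=-3]  = 5; SeaLevel = -2·CO2 + Temp - 2·Albedo  [with CO2=-3, Temp=1, Albedo=5]  = -3.
Change = 5 − (-3) = 8.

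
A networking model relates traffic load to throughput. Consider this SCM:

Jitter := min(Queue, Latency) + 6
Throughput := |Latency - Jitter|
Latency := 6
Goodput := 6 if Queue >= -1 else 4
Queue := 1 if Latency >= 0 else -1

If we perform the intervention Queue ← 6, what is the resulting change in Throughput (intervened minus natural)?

Under do(Queue=6), the mechanism Queue := 1 if Latency >= 0 else -1 is discarded; Queue is fixed at 6.
Jitter = min(Queue, Latency) + 6  [with Queue=6, Latency=6]  = 12
Throughput = |Latency - Jitter|  [with Latency=6, Jitter=12]  = 6
Without intervention: Queue = 1 if Latency >= 0 else -1  [with Latency=6]  = 1; Jitter = min(Queue, Latency) + 6  [with Queue=1, Latency=6]  = 7; Throughput = |Latency - Jitter|  [with Latency=6, Jitter=7]  = 1.
Change = 6 − 1 = 5.

5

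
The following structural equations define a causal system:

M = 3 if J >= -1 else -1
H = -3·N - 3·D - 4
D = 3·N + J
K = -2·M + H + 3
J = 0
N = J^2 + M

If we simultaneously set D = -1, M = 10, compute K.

-48

The joint intervention fixes D = -1, M = 10, removing each variable's own equation.
N = J^2 + M  [with J=0, M=10]  = 10
H = -3·N - 3·D - 4  [with N=10, D=-1]  = -31
K = -2·M + H + 3  [with M=10, H=-31]  = -48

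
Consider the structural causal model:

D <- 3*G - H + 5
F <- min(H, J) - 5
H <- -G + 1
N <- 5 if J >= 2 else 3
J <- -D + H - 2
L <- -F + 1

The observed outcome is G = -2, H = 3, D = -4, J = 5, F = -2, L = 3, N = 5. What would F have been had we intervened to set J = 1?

-4

Intervening sets J = 1 and removes its equation (J <- -D + H - 2).
H = -G + 1  [with G=-2]  = 3
F = min(H, J) - 5  [with H=3, J=1]  = -4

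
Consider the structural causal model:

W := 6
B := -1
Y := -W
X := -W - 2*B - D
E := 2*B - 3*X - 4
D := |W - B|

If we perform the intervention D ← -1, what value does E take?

3

The intervention breaks the incoming arrows to D: D := |W - B| no longer applies, and D = -1.
X = -W - 2*B - D  [with W=6, B=-1, D=-1]  = -3
E = 2*B - 3*X - 4  [with B=-1, X=-3]  = 3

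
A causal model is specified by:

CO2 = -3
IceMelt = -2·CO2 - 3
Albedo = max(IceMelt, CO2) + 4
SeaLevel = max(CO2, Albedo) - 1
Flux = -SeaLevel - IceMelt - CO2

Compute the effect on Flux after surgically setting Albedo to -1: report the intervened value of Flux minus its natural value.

do(Albedo=-1) replaces the equation Albedo = max(IceMelt, CO2) + 4 with the constant Albedo = -1.
IceMelt = -2·CO2 - 3  [with CO2=-3]  = 3
SeaLevel = max(CO2, Albedo) - 1  [with CO2=-3, Albedo=-1]  = -2
Flux = -SeaLevel - IceMelt - CO2  [with SeaLevel=-2, IceMelt=3, CO2=-3]  = 2
Without intervention: IceMelt = -2·CO2 - 3  [with CO2=-3]  = 3; Albedo = max(IceMelt, CO2) + 4  [with IceMelt=3, CO2=-3]  = 7; SeaLevel = max(CO2, Albedo) - 1  [with CO2=-3, Albedo=7]  = 6; Flux = -SeaLevel - IceMelt - CO2  [with SeaLevel=6, IceMelt=3, CO2=-3]  = -6.
Change = 2 − (-6) = 8.

8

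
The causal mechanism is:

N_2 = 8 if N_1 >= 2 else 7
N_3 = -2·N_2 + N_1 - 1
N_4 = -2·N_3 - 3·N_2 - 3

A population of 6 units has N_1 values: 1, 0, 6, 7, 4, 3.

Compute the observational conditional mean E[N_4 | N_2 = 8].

-3

Observing N_2=8 restricts to units where N_2's equation naturally yields 8: N_1 ∈ {6, 7, 4, 3}. In that subpopulation N_4 = -5, -7, -1, 1, mean -3.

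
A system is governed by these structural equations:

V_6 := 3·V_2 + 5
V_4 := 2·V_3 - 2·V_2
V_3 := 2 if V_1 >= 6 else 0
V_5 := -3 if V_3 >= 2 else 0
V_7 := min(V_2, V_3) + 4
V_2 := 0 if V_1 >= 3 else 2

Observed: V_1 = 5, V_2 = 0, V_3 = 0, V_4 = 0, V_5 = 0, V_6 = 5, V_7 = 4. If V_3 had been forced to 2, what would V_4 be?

4

The intervention breaks the incoming arrows to V_3: V_3 := 2 if V_1 >= 6 else 0 no longer applies, and V_3 = 2.
V_2 = 0 if V_1 >= 3 else 2  [with V_1=5]  = 0
V_4 = 2·V_3 - 2·V_2  [with V_3=2, V_2=0]  = 4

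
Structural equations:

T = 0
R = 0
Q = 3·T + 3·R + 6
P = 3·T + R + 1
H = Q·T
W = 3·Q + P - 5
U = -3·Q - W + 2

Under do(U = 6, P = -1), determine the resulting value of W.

Setting U = 6, P = -1 by intervention discards those variables' equations.
Q = 3·T + 3·R + 6  [with T=0, R=0]  = 6
W = 3·Q + P - 5  [with Q=6, P=-1]  = 12

12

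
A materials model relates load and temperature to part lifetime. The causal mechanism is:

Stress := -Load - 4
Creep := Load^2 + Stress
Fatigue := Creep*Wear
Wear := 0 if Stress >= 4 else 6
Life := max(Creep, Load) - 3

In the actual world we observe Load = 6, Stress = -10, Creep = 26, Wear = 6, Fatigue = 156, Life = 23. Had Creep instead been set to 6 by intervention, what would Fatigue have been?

do(Creep=6) replaces the equation Creep := Load^2 + Stress with the constant Creep = 6.
Stress = -Load - 4  [with Load=6]  = -10
Wear = 0 if Stress >= 4 else 6  [with Stress=-10]  = 6
Fatigue = Creep*Wear  [with Creep=6, Wear=6]  = 36

36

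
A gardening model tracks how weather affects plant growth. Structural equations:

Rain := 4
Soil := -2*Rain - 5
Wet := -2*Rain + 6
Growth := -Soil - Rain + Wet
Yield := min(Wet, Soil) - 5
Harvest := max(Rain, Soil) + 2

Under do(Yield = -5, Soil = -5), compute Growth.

Setting Yield = -5, Soil = -5 by intervention discards those variables' equations.
Wet = -2*Rain + 6  [with Rain=4]  = -2
Growth = -Soil - Rain + Wet  [with Soil=-5, Rain=4, Wet=-2]  = -1

-1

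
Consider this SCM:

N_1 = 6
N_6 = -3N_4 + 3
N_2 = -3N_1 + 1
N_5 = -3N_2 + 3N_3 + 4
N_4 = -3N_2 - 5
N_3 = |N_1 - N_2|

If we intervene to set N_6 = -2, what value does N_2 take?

do(N_6=-2) replaces the equation N_6 = -3N_4 + 3 with the constant N_6 = -2.
N_2 is not downstream of the intervention, so its value is determined by the original equations.
N_2 = -3N_1 + 1  [with N_1=6]  = -17

-17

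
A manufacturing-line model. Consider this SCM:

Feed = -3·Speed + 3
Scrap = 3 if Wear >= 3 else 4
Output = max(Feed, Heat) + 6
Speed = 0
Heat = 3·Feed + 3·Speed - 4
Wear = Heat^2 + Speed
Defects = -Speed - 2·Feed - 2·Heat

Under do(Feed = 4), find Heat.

8

The intervention breaks the incoming arrows to Feed: Feed = -3·Speed + 3 no longer applies, and Feed = 4.
Heat = 3·Feed + 3·Speed - 4  [with Feed=4, Speed=0]  = 8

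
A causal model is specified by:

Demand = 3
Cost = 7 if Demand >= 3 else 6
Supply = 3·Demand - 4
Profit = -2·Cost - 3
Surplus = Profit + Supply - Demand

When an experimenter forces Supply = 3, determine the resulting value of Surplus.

-17

do(Supply=3) replaces the equation Supply = 3·Demand - 4 with the constant Supply = 3.
Cost = 7 if Demand >= 3 else 6  [with Demand=3]  = 7
Profit = -2·Cost - 3  [with Cost=7]  = -17
Surplus = Profit + Supply - Demand  [with Profit=-17, Supply=3, Demand=3]  = -17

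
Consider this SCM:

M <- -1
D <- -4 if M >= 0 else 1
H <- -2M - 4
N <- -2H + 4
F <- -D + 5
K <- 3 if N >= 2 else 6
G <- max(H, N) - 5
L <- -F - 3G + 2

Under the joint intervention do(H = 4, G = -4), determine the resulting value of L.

Under do(H = 4, G = -4), each intervened variable's structural equation is replaced by its fixed value.
D = -4 if M >= 0 else 1  [with M=-1]  = 1
F = -D + 5  [with D=1]  = 4
L = -F - 3G + 2  [with F=4, G=-4]  = 10

10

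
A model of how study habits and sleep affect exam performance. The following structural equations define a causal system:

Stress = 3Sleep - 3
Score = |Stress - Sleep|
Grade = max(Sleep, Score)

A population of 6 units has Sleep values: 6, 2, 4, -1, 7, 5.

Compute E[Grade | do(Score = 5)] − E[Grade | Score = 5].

The intervention sets Score=5 in all 6 units regardless of Sleep. Recomputing Grade per unit gives 6, 5, 5, 5, 7, 5; average 5.5.
Conditioning on Score=5 selects the 2 unit(s) with Sleep ∈ {4, -1}. Their Grade values: 5, 5. Mean = 5.
Difference = 5.5 − 5 = 0.5.

0.5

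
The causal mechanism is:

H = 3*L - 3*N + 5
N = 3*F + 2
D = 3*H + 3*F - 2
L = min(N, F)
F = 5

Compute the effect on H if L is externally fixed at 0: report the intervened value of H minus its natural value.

-15

The intervention breaks the incoming arrows to L: L = min(N, F) no longer applies, and L = 0.
N = 3*F + 2  [with F=5]  = 17
H = 3*L - 3*N + 5  [with L=0, N=17]  = -46
Without intervention: N = 3*F + 2  [with F=5]  = 17; L = min(N, F)  [with N=17, F=5]  = 5; H = 3*L - 3*N + 5  [with L=5, N=17]  = -31.
Change = -46 − (-31) = -15.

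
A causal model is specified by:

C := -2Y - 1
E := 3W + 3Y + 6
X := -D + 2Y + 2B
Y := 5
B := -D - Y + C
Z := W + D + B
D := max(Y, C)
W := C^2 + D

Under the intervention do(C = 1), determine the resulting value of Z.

2

do(C=1) replaces the equation C := -2Y - 1 with the constant C = 1.
D = max(Y, C)  [with Y=5, C=1]  = 5
B = -D - Y + C  [with D=5, Y=5, C=1]  = -9
W = C^2 + D  [with C=1, D=5]  = 6
Z = W + D + B  [with W=6, D=5, B=-9]  = 2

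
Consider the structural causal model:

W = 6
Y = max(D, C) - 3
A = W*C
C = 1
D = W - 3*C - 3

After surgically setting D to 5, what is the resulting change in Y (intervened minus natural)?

4

do(D=5) replaces the equation D = W - 3*C - 3 with the constant D = 5.
Y = max(D, C) - 3  [with D=5, C=1]  = 2
Without intervention: D = W - 3*C - 3  [with W=6, C=1]  = 0; Y = max(D, C) - 3  [with D=0, C=1]  = -2.
Change = 2 − (-2) = 4.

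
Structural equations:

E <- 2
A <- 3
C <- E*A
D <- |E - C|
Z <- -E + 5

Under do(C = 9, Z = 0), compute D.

7

The joint intervention fixes C = 9, Z = 0, removing each variable's own equation.
D = |E - C|  [with E=2, C=9]  = 7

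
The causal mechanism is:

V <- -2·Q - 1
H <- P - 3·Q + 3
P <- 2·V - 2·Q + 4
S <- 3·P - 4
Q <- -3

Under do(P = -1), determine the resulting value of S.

-7

do(P=-1) replaces the equation P <- 2·V - 2·Q + 4 with the constant P = -1.
S = 3·P - 4  [with P=-1]  = -7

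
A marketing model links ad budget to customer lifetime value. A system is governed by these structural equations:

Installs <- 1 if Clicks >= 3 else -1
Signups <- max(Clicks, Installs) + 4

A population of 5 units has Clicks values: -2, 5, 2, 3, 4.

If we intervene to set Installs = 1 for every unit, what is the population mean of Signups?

7

Every unit gets Installs=1 under the intervention. Signups values become 5, 9, 6, 7, 8; E[Signups|do(Installs=1)] = 7.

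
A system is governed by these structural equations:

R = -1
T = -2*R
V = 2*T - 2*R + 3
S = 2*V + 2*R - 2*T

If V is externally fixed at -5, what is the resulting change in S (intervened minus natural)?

The intervention breaks the incoming arrows to V: V = 2*T - 2*R + 3 no longer applies, and V = -5.
T = -2*R  [with R=-1]  = 2
S = 2*V + 2*R - 2*T  [with V=-5, R=-1, T=2]  = -16
Without intervention: T = -2*R  [with R=-1]  = 2; V = 2*T - 2*R + 3  [with T=2, R=-1]  = 9; S = 2*V + 2*R - 2*T  [with V=9, R=-1, T=2]  = 12.
Change = -16 − 12 = -28.

-28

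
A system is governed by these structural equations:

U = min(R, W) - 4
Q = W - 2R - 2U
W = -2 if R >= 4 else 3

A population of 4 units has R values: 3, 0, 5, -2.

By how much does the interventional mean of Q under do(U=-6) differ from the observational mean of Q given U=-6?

1.25

Every unit gets U=-6 under the intervention. Q values become 9, 15, 0, 19; E[Q|do(U=-6)] = 10.75.
Conditioning on U=-6 selects the 2 unit(s) with R ∈ {5, -2}. Their Q values: 0, 19. Mean = 9.5.
Difference = 10.75 − 9.5 = 1.25.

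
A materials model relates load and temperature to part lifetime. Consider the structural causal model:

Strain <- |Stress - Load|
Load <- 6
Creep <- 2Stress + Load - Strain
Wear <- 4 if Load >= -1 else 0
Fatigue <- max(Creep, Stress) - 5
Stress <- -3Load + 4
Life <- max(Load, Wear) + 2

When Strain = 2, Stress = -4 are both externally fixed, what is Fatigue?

-9

Setting Strain = 2, Stress = -4 by intervention discards those variables' equations.
Creep = 2Stress + Load - Strain  [with Stress=-4, Load=6, Strain=2]  = -4
Fatigue = max(Creep, Stress) - 5  [with Creep=-4, Stress=-4]  = -9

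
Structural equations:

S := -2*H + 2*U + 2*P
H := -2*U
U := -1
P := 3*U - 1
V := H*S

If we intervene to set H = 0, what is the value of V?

0

do(H=0) replaces the equation H := -2*U with the constant H = 0.
P = 3*U - 1  [with U=-1]  = -4
S = -2*H + 2*U + 2*P  [with H=0, U=-1, P=-4]  = -10
V = H*S  [with H=0, S=-10]  = 0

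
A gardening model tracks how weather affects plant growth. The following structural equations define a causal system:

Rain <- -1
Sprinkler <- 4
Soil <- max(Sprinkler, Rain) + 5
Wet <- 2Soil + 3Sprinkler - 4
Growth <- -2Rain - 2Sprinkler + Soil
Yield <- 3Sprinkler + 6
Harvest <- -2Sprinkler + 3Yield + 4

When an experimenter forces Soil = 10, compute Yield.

18

The intervention breaks the incoming arrows to Soil: Soil <- max(Sprinkler, Rain) + 5 no longer applies, and Soil = 10.
No directed path runs from Soil to Yield, so Yield keeps its natural value.
Yield = 3Sprinkler + 6  [with Sprinkler=4]  = 18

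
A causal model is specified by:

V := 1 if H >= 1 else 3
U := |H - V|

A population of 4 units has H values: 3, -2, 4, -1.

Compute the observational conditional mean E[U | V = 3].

Observing V=3 restricts to units where V's equation naturally yields 3: H ∈ {-2, -1}. In that subpopulation U = 5, 4, mean 4.5.

4.5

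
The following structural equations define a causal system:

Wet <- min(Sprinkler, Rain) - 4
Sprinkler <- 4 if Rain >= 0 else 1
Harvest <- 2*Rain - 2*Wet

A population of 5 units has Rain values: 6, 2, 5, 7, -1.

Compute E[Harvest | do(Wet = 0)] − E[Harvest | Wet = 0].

-4.4

Under do(Wet=0), Wet's equation is replaced by Wet=0 for every unit. Per-unit Harvest: 12, 4, 10, 14, -2. Mean = 7.6.
Observing Wet=0 restricts to units where Wet's equation naturally yields 0: Rain ∈ {6, 5, 7}. In that subpopulation Harvest = 12, 10, 14, mean 12.
Difference = 7.6 − 12 = -4.4.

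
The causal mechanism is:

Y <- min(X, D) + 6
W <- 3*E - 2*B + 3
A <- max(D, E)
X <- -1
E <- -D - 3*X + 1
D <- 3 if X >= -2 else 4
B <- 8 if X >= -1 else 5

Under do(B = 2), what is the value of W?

Intervening sets B = 2 and removes its equation (B <- 8 if X >= -1 else 5).
D = 3 if X >= -2 else 4  [with X=-1]  = 3
E = -D - 3*X + 1  [with D=3, X=-1]  = 1
W = 3*E - 2*B + 3  [with E=1, B=2]  = 2

2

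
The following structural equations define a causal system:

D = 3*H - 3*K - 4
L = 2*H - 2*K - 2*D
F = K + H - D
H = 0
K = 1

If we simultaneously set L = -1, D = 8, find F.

-7

Under do(L = -1, D = 8), each intervened variable's structural equation is replaced by its fixed value.
F = K + H - D  [with K=1, H=0, D=8]  = -7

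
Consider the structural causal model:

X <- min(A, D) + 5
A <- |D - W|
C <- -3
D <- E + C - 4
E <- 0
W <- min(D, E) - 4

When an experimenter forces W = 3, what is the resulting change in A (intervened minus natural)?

Intervening sets W = 3 and removes its equation (W <- min(D, E) - 4).
D = E + C - 4  [with E=0, C=-3]  = -7
A = |D - W|  [with D=-7, W=3]  = 10
Without intervention: D = E + C - 4  [with E=0, C=-3]  = -7; W = min(D, E) - 4  [with D=-7, E=0]  = -11; A = |D - W|  [with D=-7, W=-11]  = 4.
Change = 10 − 4 = 6.

6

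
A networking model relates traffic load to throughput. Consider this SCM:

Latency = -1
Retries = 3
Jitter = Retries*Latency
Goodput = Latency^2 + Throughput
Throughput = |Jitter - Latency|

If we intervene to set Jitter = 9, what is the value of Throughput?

10

The intervention breaks the incoming arrows to Jitter: Jitter = Retries*Latency no longer applies, and Jitter = 9.
Throughput = |Jitter - Latency|  [with Jitter=9, Latency=-1]  = 10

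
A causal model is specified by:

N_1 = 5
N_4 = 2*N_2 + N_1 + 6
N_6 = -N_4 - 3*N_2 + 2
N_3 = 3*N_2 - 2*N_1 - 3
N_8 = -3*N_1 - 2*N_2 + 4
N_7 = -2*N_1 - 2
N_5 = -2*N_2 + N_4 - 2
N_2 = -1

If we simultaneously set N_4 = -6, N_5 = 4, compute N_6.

The joint intervention fixes N_4 = -6, N_5 = 4, removing each variable's own equation.
N_6 = -N_4 - 3*N_2 + 2  [with N_4=-6, N_2=-1]  = 11

11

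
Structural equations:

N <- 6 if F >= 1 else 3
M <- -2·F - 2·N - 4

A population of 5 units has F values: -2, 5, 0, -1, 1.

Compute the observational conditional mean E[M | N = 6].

Conditioning on N=6 selects the 2 unit(s) with F ∈ {5, 1}. Their M values: -26, -18. Mean = -22.

-22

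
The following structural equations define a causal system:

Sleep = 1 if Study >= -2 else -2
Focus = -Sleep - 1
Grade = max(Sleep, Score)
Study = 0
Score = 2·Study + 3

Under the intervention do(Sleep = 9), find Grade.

9

do(Sleep=9) replaces the equation Sleep = 1 if Study >= -2 else -2 with the constant Sleep = 9.
Score = 2·Study + 3  [with Study=0]  = 3
Grade = max(Sleep, Score)  [with Sleep=9, Score=3]  = 9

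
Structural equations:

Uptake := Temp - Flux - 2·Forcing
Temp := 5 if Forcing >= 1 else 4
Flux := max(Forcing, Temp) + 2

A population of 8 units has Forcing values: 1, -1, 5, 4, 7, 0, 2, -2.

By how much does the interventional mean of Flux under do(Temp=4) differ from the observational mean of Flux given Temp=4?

0.5

Every unit gets Temp=4 under the intervention. Flux values become 6, 6, 7, 6, 9, 6, 6, 6; E[Flux|do(Temp=4)] = 6.5.
E[Flux|Temp=4] averages over only the 3 units with Temp=4 (Forcing = -1, 0, -2): Flux = 6, 6, 6, mean 6.
Difference = 6.5 − 6 = 0.5.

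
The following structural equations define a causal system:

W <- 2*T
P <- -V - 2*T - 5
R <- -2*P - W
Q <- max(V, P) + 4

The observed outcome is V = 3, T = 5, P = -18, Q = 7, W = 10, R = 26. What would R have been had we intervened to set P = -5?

0

The intervention breaks the incoming arrows to P: P <- -V - 2*T - 5 no longer applies, and P = -5.
W = 2*T  [with T=5]  = 10
R = -2*P - W  [with P=-5, W=10]  = 0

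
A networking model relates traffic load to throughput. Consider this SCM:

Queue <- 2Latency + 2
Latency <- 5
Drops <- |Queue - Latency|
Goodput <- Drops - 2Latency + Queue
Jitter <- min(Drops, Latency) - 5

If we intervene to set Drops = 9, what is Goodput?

do(Drops=9) replaces the equation Drops <- |Queue - Latency| with the constant Drops = 9.
Queue = 2Latency + 2  [with Latency=5]  = 12
Goodput = Drops - 2Latency + Queue  [with Drops=9, Latency=5, Queue=12]  = 11

11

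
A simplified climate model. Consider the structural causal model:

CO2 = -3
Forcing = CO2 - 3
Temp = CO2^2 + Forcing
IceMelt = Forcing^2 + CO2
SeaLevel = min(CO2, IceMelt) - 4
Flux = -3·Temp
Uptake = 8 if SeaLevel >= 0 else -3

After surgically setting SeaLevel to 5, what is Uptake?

Under do(SeaLevel=5), the mechanism SeaLevel = min(CO2, IceMelt) - 4 is discarded; SeaLevel is fixed at 5.
Uptake = 8 if SeaLevel >= 0 else -3  [with SeaLevel=5]  = 8

8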